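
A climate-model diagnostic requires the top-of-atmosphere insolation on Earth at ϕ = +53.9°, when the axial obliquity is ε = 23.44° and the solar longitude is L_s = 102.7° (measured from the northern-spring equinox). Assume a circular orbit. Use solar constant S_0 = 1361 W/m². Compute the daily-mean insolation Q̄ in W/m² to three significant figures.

Solar declination: sin δ = sin ε · sin L_s = sin 23.44° × sin 102.7° = 0.38806, so δ = +22.834°.
cos h₀ = −tan(+53.9°) tan(+22.834°) = -0.5774, h₀ = 2.1863 rad.
Bracket: h₀ sin ϕ sin δ + cos ϕ cos δ sin h₀ = 2.1863×0.80799×0.38806 + 0.58920×0.92164×0.81646 = 0.685511 + 0.443363 = 1.128874.
Q̄ = (S_0/π) × [bracket] = (1361/π) × 1.128874 = 489.1 W/m².

Q̄ ≈ 489 W/m²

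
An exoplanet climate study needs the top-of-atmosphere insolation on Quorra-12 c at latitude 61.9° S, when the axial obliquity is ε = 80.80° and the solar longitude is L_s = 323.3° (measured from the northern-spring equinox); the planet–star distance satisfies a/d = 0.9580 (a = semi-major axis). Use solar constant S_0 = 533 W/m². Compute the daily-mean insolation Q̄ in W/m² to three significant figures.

Q̄ ≈ 255 W/m²

Solar declination: sin δ = sin ε · sin L_s = sin 80.80° × sin 323.3° = -0.58994, so δ = -36.153°.
cos h₀ = −tan(-61.9°) tan(-36.153°) = -1.3683 ≤ −1 ⇒ polar day, h₀ = π.
Bracket: h₀ sin ϕ sin δ + cos ϕ cos δ sin h₀ = 3.1416×-0.88213×-0.58994 + 0.47101×0.80745×0.00000 = 1.634900 + 0.000000 = 1.634900.
Inverse-square distance factor (a/d)² = 0.9580² = 0.917764.
Q̄ = (S_0/π) × 0.917764 × [bracket] = (533/π) × 0.917764 × 1.634900 = 254.6 W/m².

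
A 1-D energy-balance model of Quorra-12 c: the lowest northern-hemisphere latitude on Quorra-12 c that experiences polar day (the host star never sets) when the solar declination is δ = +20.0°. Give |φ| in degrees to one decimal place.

|φ| = 70.0°

Polar day requires cos H₀ = −tan φ tan δ ≤ −1, i.e. tan φ tan δ ≥ 1.
The boundary is |tan φ| · |tan δ| = 1, so |φ| = 90° − |δ| = 90° − 20.0° = 70.0° in the northern hemisphere.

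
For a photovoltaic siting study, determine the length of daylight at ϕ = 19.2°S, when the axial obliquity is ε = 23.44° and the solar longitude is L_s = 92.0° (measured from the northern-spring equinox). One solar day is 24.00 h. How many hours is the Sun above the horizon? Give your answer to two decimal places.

Solar declination: sin δ = sin ε · sin L_s = sin 23.44° × sin 92.0° = 0.39755, so δ = +23.425°.
cos h₀ = −tan ϕ · tan δ = −tan(-19.2°) × tan(+23.425°) = 0.1509, so h₀ = 1.4193 rad = 81.32°.
Daylight = 2h₀/(2π) × 24.00 h = (1.4193/π) × 24.00 = 10.84 h.

10.84 h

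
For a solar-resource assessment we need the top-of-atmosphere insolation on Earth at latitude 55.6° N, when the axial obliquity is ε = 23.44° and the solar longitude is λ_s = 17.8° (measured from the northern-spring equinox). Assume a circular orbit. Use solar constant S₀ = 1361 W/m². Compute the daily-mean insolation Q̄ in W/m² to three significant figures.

Solar declination: sin δ = sin ε · sin λ_s = sin 23.44° × sin 17.8° = 0.12160, so δ = +6.985°.
cos H₀ = −tan(+55.6°) tan(+6.985°) = -0.1789, H₀ = 1.7507 rad.
Bracket: H₀ sin φ sin δ + cos φ cos δ sin H₀ = 1.7507×0.82511×0.12160 + 0.56497×0.99258×0.98386 = 0.175654 + 0.551727 = 0.727381.
Q̄ = (S₀/π) × [bracket] = (1361/π) × 0.727381 = 315.1 W/m².

Q̄ ≈ 315 W/m²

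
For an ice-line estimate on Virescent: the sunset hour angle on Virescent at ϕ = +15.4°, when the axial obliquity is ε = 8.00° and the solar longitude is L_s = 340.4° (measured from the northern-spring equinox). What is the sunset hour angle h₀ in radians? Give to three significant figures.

h₀ = 1.56 rad

Solar declination: sin δ = sin ε · sin L_s = sin 8.00° × sin 340.4° = -0.04669, so δ = -2.676°.
cos h₀ = −tan ϕ · tan δ = −tan(+15.4°) × tan(-2.676°) = 0.0129, so h₀ = 1.5579 rad = 89.26°.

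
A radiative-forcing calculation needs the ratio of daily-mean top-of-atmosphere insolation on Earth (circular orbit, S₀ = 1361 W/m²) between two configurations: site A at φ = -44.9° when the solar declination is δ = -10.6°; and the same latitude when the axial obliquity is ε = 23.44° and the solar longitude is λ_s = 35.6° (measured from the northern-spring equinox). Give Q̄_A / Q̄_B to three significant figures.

Q̄_A / Q̄_B ≈ 2.02

— Configuration A (φ=-44.9°):
cos H₀ = −tan(-44.9°) tan(-10.600°) = -0.1865, H₀ = 1.7584 rad.
Bracket: H₀ sin φ sin δ + cos φ cos δ sin H₀ = 1.7584×-0.70587×-0.18395 + 0.70834×0.98294×0.98246 = 0.228319 + 0.684043 = 0.912362.
Q̄ = (S₀/π) × [bracket] = (1361/π) × 0.912362 = 395.25 W/m².
— Configuration B (φ=-44.9°):
Solar declination: sin δ = sin ε · sin λ_s = sin 23.44° × sin 35.6° = 0.23156, so δ = +13.389°.
cos H₀ = −tan(-44.9°) tan(+13.389°) = 0.2372, H₀ = 1.3313 rad.
Bracket: H₀ sin φ sin δ + cos φ cos δ sin H₀ = 1.3313×-0.70587×0.23156 + 0.70834×0.97282×0.97146 = -0.217603 + 0.669421 = 0.451818.
Q̄ = (S₀/π) × [bracket] = (1361/π) × 0.451818 = 195.74 W/m².
Ratio Q̄_A / Q̄_B = 395.25 / 195.74 = 2.019.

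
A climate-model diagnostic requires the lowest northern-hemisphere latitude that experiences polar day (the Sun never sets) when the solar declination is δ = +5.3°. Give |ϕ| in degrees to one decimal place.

Polar day requires cos h₀ = −tan ϕ tan δ ≤ −1, i.e. tan ϕ tan δ ≥ 1.
The boundary is |tan ϕ| · |tan δ| = 1, so |ϕ| = 90° − |δ| = 90° − 5.3° = 84.7° in the northern hemisphere.

|ϕ| = 84.7°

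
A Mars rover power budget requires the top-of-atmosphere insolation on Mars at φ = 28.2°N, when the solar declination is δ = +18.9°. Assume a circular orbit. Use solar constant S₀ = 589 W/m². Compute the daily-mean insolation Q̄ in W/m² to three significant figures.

cos H₀ = −tan(+28.2°) tan(+18.900°) = -0.1836, H₀ = 1.7554 rad.
Bracket: H₀ sin φ sin δ + cos φ cos δ sin H₀ = 1.7554×0.47255×0.32392 + 0.88130×0.94609×0.98300 = 0.268696 + 0.819615 = 1.088311.
Q̄ = (S₀/π) × [bracket] = (589/π) × 1.088311 = 204.0 W/m².

Q̄ ≈ 204 W/m²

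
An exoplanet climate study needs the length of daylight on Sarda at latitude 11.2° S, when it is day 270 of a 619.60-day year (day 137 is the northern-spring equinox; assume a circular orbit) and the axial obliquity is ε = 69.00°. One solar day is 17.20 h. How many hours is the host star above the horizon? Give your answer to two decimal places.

Solar longitude: λ_s = 360° × (270 − 137)/619.60 = 77.276°.
sin δ = sin 69.00° × sin 77.276° = 0.91065, so δ = +65.596°.
cos H₀ = −tan φ · tan δ = −tan(-11.2°) × tan(+65.596°) = 0.4364, so H₀ = 1.1192 rad = 64.12°.
Daylight = 2H₀/(2π) × 17.20 h = (1.1192/π) × 17.20 = 6.13 h.

6.13 h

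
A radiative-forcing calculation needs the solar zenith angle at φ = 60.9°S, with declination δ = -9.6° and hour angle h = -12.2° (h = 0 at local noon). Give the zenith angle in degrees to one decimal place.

θ_z = 52.1°

cos θ_z = sin φ sin δ + cos φ cos δ cos h = 0.145718 + 0.468695 = 0.614413.
θ_z = arccos(0.614413) = 52.1°.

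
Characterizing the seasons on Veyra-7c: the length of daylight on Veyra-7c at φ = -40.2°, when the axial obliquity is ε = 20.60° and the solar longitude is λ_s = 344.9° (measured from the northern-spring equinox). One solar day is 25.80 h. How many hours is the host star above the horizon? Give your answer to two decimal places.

13.54 h

Solar declination: sin δ = sin ε · sin λ_s = sin 20.60° × sin 344.9° = -0.09166, so δ = -5.259°.
cos H₀ = −tan φ · tan δ = −tan(-40.2°) × tan(-5.259°) = -0.0778, so H₀ = 1.6487 rad = 94.46°.
Daylight = 2H₀/(2π) × 25.80 h = (1.6487/π) × 25.80 = 13.54 h.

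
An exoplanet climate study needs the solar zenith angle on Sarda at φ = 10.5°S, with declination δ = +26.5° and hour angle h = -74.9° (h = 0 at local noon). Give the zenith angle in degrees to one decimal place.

θ_z = 81.5°

cos θ_z = sin φ sin δ + cos φ cos δ cos h = -0.081313 + 0.229231 = 0.147918.
θ_z = arccos(0.147918) = 81.5°.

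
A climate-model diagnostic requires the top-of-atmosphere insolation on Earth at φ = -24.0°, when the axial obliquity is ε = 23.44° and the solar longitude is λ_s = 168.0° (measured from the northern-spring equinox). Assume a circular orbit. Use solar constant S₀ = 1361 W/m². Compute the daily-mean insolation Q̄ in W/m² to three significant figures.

Q̄ ≈ 372 W/m²

Solar declination: sin δ = sin ε · sin λ_s = sin 23.44° × sin 168.0° = 0.08270, so δ = +4.744°.
cos H₀ = −tan(-24.0°) tan(+4.744°) = 0.0369, H₀ = 1.5338 rad.
Bracket: H₀ sin φ sin δ + cos φ cos δ sin H₀ = 1.5338×-0.40674×0.08270 + 0.91355×0.99657×0.99932 = -0.051593 + 0.909797 = 0.858204.
Q̄ = (S₀/π) × [bracket] = (1361/π) × 0.858204 = 371.8 W/m².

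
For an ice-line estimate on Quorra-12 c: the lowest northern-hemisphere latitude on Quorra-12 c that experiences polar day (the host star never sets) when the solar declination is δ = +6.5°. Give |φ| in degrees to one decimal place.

Polar day requires cos H₀ = −tan φ tan δ ≤ −1, i.e. tan φ tan δ ≥ 1.
The boundary is |tan φ| · |tan δ| = 1, so |φ| = 90° − |δ| = 90° − 6.5° = 83.5° in the northern hemisphere.

|φ| = 83.5°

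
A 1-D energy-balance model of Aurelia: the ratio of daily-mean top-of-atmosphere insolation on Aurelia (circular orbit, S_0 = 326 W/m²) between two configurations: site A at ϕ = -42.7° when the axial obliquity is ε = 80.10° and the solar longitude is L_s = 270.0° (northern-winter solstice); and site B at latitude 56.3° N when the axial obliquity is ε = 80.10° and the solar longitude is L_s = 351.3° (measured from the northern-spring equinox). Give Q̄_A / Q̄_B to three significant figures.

— Configuration A (ϕ=-42.7°):
Solar declination: sin δ = sin ε · sin L_s = sin 80.10° × sin 270.0° = -0.98511, so δ = -80.100°.
cos h₀ = −tan(-42.7°) tan(-80.100°) = -5.2873 ≤ −1 ⇒ polar day, h₀ = π.
Bracket: h₀ sin ϕ sin δ + cos ϕ cos δ sin h₀ = 3.1416×-0.67816×-0.98511 + 0.73491×0.17193×0.00000 = 2.098784 + 0.000000 = 2.098784.
Q̄ = (S_0/π) × [bracket] = (326/π) × 2.098784 = 217.79 W/m².
— Configuration B (ϕ=+56.3°):
Solar declination: sin δ = sin ε · sin L_s = sin 80.10° × sin 351.3° = -0.14901, so δ = -8.569°.
cos h₀ = −tan(+56.3°) tan(-8.569°) = 0.2260, h₀ = 1.3429 rad.
Bracket: h₀ sin ϕ sin δ + cos ϕ cos δ sin h₀ = 1.3429×0.83195×-0.14901 + 0.55484×0.98884×0.97414 = -0.166478 + 0.534460 = 0.367982.
Q̄ = (S_0/π) × [bracket] = (326/π) × 0.367982 = 38.185 W/m².
Ratio Q̄_A / Q̄_B = 217.79 / 38.185 = 5.704.

Q̄_A / Q̄_B ≈ 5.70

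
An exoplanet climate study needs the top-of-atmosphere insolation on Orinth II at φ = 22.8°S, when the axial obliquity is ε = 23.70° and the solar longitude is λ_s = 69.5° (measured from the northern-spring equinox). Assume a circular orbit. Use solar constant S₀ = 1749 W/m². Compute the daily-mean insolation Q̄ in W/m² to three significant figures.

Solar declination: sin δ = sin ε · sin λ_s = sin 23.70° × sin 69.5° = 0.37649, so δ = +22.117°.
cos H₀ = −tan(-22.8°) tan(+22.117°) = 0.1708, H₀ = 1.3991 rad.
Bracket: H₀ sin φ sin δ + cos φ cos δ sin H₀ = 1.3991×-0.38752×0.37649 + 0.92186×0.92642×0.98530 = -0.204125 + 0.841475 = 0.637350.
Q̄ = (S₀/π) × [bracket] = (1749/π) × 0.637350 = 354.8 W/m².

Q̄ ≈ 355 W/m²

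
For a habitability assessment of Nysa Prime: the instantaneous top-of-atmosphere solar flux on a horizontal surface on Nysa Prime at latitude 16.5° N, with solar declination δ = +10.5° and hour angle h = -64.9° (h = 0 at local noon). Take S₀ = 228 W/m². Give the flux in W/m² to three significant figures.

cos θ_z = sin φ sin δ + cos φ cos δ cos h = 0.051758 + 0.399920 = 0.451678.
Flux = S₀ · cos θ_z = 228 × 0.451678 = 103.0 W/m².

103 W/m²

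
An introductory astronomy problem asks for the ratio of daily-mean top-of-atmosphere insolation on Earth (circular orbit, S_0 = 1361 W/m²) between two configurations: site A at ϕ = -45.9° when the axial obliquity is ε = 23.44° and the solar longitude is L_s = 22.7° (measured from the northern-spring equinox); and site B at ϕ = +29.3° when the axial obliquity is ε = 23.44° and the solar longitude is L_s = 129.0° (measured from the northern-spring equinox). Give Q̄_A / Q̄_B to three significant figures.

— Configuration A (ϕ=-45.9°):
Solar declination: sin δ = sin ε · sin L_s = sin 23.44° × sin 22.7° = 0.15351, so δ = +8.830°.
cos h₀ = −tan(-45.9°) tan(+8.830°) = 0.1603, h₀ = 1.4098 rad.
Bracket: h₀ sin ϕ sin δ + cos ϕ cos δ sin h₀ = 1.4098×-0.71813×0.15351 + 0.69591×0.98815×0.98707 = -0.155417 + 0.678772 = 0.523355.
Q̄ = (S_0/π) × [bracket] = (1361/π) × 0.523355 = 226.73 W/m².
— Configuration B (ϕ=+29.3°):
Solar declination: sin δ = sin ε · sin L_s = sin 23.44° × sin 129.0° = 0.30914, so δ = +18.007°.
cos h₀ = −tan(+29.3°) tan(+18.007°) = -0.1824, h₀ = 1.7542 rad.
Bracket: h₀ sin ϕ sin δ + cos ϕ cos δ sin h₀ = 1.7542×0.48938×0.30914 + 0.87207×0.95102×0.98322 = 0.265388 + 0.815439 = 1.080827.
Q̄ = (S_0/π) × [bracket] = (1361/π) × 1.080827 = 468.24 W/m².
Ratio Q̄_A / Q̄_B = 226.73 / 468.24 = 0.4842.

Q̄_A / Q̄_B ≈ 0.484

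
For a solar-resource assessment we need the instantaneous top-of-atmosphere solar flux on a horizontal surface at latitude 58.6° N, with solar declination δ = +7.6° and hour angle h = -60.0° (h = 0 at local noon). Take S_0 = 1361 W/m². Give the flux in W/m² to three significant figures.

cos θ_z = sin ϕ sin δ + cos ϕ cos δ cos h = 0.112888 + 0.258216 = 0.371104.
Flux = S_0 · cos θ_z = 1361 × 0.371104 = 505.1 W/m².

505 W/m²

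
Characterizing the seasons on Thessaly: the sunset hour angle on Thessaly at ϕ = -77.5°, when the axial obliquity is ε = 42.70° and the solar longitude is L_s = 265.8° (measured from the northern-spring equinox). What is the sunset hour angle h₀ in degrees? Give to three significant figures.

h₀ = 180°

Solar declination: sin δ = sin ε · sin L_s = sin 42.70° × sin 265.8° = -0.67634, so δ = -42.558°.
Sunrise equation: cos h₀ = −tan ϕ · tan δ = -4.1417 ≤ −1, so the host star never sets (polar day) and h₀ = π.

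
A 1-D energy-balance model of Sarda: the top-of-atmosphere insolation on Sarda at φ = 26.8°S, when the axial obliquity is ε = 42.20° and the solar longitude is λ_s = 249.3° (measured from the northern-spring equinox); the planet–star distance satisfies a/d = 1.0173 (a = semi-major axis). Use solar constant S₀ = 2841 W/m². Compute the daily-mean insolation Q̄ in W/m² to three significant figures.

Solar declination: sin δ = sin ε · sin λ_s = sin 42.20° × sin 249.3° = -0.62836, so δ = -38.929°.
cos H₀ = −tan(-26.8°) tan(-38.929°) = -0.4080, H₀ = 1.9911 rad.
Bracket: H₀ sin φ sin δ + cos φ cos δ sin H₀ = 1.9911×-0.45088×-0.62836 + 0.89259×0.77793×0.91297 = 0.564108 + 0.633941 = 1.198049.
Inverse-square distance factor (a/d)² = 1.0173² = 1.034899.
Q̄ = (S₀/π) × 1.034899 × [bracket] = (2841/π) × 1.034899 × 1.198049 = 1121 W/m².

Q̄ ≈ 1.12e+03 W/m²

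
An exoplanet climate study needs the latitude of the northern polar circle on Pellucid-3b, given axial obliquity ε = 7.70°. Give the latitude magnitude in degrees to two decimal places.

82.30°

The polar circle is the lowest latitude that experiences at least one full rotation of continuous daylight at the northern-summer solstice; it lies at |φ| = 90° − ε = 90° − 7.70° = 82.30°.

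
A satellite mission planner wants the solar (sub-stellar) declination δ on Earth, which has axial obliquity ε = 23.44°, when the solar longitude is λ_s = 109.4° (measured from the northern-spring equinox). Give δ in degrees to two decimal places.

sin δ = sin ε · sin λ_s = sin 23.44° × sin 109.4° = 0.375203.
δ = arcsin(0.375203) = +22.04°.

δ = +22.04°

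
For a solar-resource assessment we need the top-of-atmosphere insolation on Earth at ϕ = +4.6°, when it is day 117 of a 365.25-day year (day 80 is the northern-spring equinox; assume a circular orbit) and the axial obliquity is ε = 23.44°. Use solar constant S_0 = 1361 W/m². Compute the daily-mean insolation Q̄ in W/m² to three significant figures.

Q̄ ≈ 433 W/m²

Solar longitude: L_s = 360° × (117 − 80)/365.25 = 36.468°.
sin δ = sin 23.44° × sin 36.468° = 0.23644, so δ = +13.676°.
cos h₀ = −tan(+4.6°) tan(+13.676°) = -0.0196, h₀ = 1.5904 rad.
Bracket: h₀ sin ϕ sin δ + cos ϕ cos δ sin h₀ = 1.5904×0.08020×0.23644 + 0.99678×0.97165×0.99981 = 0.030158 + 0.968337 = 0.998495.
Q̄ = (S_0/π) × [bracket] = (1361/π) × 0.998495 = 432.6 W/m².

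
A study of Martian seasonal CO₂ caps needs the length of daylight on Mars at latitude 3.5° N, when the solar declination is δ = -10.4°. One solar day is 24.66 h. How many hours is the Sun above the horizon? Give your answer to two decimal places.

cos H₀ = −tan φ · tan δ = −tan(+3.5°) × tan(-10.400°) = 0.0112, so H₀ = 1.5596 rad = 89.36°.
Daylight = 2H₀/(2π) × 24.66 h = (1.5596/π) × 24.66 = 12.24 h.

12.24 h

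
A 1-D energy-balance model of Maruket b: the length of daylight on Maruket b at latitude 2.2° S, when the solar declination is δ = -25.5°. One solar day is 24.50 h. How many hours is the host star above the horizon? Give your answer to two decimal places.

12.39 h

cos H₀ = −tan φ · tan δ = −tan(-2.2°) × tan(-25.500°) = -0.0183, so H₀ = 1.5891 rad = 91.05°.
Daylight = 2H₀/(2π) × 24.50 h = (1.5891/π) × 24.50 = 12.39 h.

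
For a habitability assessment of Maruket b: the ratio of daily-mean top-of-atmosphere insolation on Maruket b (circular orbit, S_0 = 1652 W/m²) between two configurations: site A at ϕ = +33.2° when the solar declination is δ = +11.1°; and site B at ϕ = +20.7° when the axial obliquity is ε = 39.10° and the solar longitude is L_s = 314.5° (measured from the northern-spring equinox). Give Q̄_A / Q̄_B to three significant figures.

Q̄_A / Q̄_B ≈ 1.65

— Configuration A (ϕ=+33.2°):
cos h₀ = −tan(+33.2°) tan(+11.100°) = -0.1284, h₀ = 1.6995 rad.
Bracket: h₀ sin ϕ sin δ + cos ϕ cos δ sin h₀ = 1.6995×0.54756×0.19252 + 0.83676×0.98129×0.99172 = 0.179155 + 0.814305 = 0.993460.
Q̄ = (S_0/π) × [bracket] = (1652/π) × 0.993460 = 522.41 W/m².
— Configuration B (ϕ=+20.7°):
Solar declination: sin δ = sin ε · sin L_s = sin 39.10° × sin 314.5° = -0.44983, so δ = -26.733°.
cos h₀ = −tan(+20.7°) tan(-26.733°) = 0.1903, h₀ = 1.3793 rad.
Bracket: h₀ sin ϕ sin δ + cos ϕ cos δ sin h₀ = 1.3793×0.35347×-0.44983 + 0.93544×0.89311×0.98172 = -0.219311 + 0.820179 = 0.600868.
Q̄ = (S_0/π) × [bracket] = (1652/π) × 0.600868 = 315.97 W/m².
Ratio Q̄_A / Q̄_B = 522.41 / 315.97 = 1.653.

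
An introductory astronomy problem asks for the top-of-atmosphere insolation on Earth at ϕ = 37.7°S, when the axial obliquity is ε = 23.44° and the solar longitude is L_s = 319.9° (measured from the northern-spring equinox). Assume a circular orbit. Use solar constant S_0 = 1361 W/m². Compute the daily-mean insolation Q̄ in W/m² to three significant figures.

Solar declination: sin δ = sin ε · sin L_s = sin 23.44° × sin 319.9° = -0.25622, so δ = -14.846°.
cos h₀ = −tan(-37.7°) tan(-14.846°) = -0.2049, h₀ = 1.7771 rad.
Bracket: h₀ sin ϕ sin δ + cos ϕ cos δ sin h₀ = 1.7771×-0.61153×-0.25622 + 0.79122×0.96662×0.97879 = 0.278447 + 0.748587 = 1.027034.
Q̄ = (S_0/π) × [bracket] = (1361/π) × 1.027034 = 444.9 W/m².

Q̄ ≈ 445 W/m²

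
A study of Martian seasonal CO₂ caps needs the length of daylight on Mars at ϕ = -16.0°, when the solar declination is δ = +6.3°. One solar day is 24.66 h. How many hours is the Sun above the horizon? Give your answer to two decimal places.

12.08 h

cos h₀ = −tan ϕ · tan δ = −tan(-16.0°) × tan(+6.300°) = 0.0317, so h₀ = 1.5391 rad = 88.19°.
Daylight = 2h₀/(2π) × 24.66 h = (1.5391/π) × 24.66 = 12.08 h.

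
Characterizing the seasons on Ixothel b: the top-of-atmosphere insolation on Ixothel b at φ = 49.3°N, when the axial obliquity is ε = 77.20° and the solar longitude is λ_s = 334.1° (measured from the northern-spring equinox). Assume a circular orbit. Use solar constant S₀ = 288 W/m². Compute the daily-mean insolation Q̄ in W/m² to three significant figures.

Solar declination: sin δ = sin ε · sin λ_s = sin 77.20° × sin 334.1° = -0.42595, so δ = -25.211°.
cos H₀ = −tan(+49.3°) tan(-25.211°) = 0.5473, H₀ = 0.9916 rad.
Bracket: H₀ sin φ sin δ + cos φ cos δ sin H₀ = 0.9916×0.75813×-0.42595 + 0.65210×0.90475×0.83691 = -0.320213 + 0.493766 = 0.173553.
Q̄ = (S₀/π) × [bracket] = (288/π) × 0.173553 = 15.91 W/m².

Q̄ ≈ 15.9 W/m²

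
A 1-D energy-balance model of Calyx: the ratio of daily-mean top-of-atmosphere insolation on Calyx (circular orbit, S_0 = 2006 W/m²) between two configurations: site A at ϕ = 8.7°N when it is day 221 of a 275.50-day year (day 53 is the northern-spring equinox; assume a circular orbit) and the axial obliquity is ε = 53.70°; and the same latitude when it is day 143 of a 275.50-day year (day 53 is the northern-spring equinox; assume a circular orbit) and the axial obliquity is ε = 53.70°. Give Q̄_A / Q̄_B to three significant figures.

Q̄_A / Q̄_B ≈ 0.839

— Configuration A (ϕ=+8.7°):
Solar longitude: L_s = 360° × (221 − 53)/275.50 = 219.528°.
sin δ = sin 53.70° × sin 219.528° = -0.51294, so δ = -30.860°.
cos h₀ = −tan(+8.7°) tan(-30.860°) = 0.0914, h₀ = 1.4792 rad.
Bracket: h₀ sin ϕ sin δ + cos ϕ cos δ sin h₀ = 1.4792×0.15126×-0.51294 + 0.98849×0.85843×0.99581 = -0.114767 + 0.844994 = 0.730227.
Q̄ = (S_0/π) × [bracket] = (2006/π) × 0.730227 = 466.27 W/m².
— Configuration B (ϕ=+8.7°):
Solar longitude: L_s = 360° × (143 − 53)/275.50 = 117.604°.
sin δ = sin 53.70° × sin 117.604° = 0.71419, so δ = +45.577°.
cos h₀ = −tan(+8.7°) tan(+45.577°) = -0.1561, h₀ = 1.7276 rad.
Bracket: h₀ sin ϕ sin δ + cos ϕ cos δ sin h₀ = 1.7276×0.15126×0.71419 + 0.98849×0.69995×0.98774 = 0.186630 + 0.683411 = 0.870041.
Q̄ = (S_0/π) × [bracket] = (2006/π) × 0.870041 = 555.55 W/m².
Ratio Q̄_A / Q̄_B = 466.27 / 555.55 = 0.8393.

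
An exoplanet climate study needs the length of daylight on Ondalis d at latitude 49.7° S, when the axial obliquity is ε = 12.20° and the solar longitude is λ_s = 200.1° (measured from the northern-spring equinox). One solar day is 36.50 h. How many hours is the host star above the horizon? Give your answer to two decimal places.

19.25 h

Solar declination: sin δ = sin ε · sin λ_s = sin 12.20° × sin 200.1° = -0.07262, so δ = -4.165°.
cos H₀ = −tan φ · tan δ = −tan(-49.7°) × tan(-4.165°) = -0.0859, so H₀ = 1.6568 rad = 94.93°.
Daylight = 2H₀/(2π) × 36.50 h = (1.6568/π) × 36.50 = 19.25 h.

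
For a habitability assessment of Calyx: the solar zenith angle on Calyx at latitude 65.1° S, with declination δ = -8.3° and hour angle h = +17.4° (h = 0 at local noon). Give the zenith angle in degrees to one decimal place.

θ_z = 58.1°

cos θ_z = sin φ sin δ + cos φ cos δ cos h = 0.130937 + 0.397561 = 0.528498.
θ_z = arccos(0.528498) = 58.1°.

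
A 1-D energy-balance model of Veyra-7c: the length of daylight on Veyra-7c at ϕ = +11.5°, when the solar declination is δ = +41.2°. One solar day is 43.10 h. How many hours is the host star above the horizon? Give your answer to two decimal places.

cos h₀ = −tan ϕ · tan δ = −tan(+11.5°) × tan(+41.200°) = -0.1781, so h₀ = 1.7499 rad = 100.26°.
Daylight = 2h₀/(2π) × 43.10 h = (1.7499/π) × 43.10 = 24.01 h.

24.01 h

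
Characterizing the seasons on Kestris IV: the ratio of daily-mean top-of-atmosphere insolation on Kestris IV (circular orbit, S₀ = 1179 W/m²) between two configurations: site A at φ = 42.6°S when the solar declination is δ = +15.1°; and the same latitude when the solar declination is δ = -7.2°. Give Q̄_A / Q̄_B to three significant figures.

Q̄_A / Q̄_B ≈ 0.525

— Configuration A (φ=-42.6°):
cos H₀ = −tan(-42.6°) tan(+15.100°) = 0.2481, H₀ = 1.3201 rad.
Bracket: H₀ sin φ sin δ + cos φ cos δ sin H₀ = 1.3201×-0.67688×0.26050 + 0.73610×0.96547×0.96873 = -0.232770 + 0.688459 = 0.455689.
Q̄ = (S₀/π) × [bracket] = (1179/π) × 0.455689 = 171.01 W/m².
— Configuration B (φ=-42.6°):
cos H₀ = −tan(-42.6°) tan(-7.200°) = -0.1162, H₀ = 1.6872 rad.
Bracket: H₀ sin φ sin δ + cos φ cos δ sin H₀ = 1.6872×-0.67688×-0.12533 + 0.73610×0.99211×0.99323 = 0.143131 + 0.725348 = 0.868479.
Q̄ = (S₀/π) × [bracket] = (1179/π) × 0.868479 = 325.93 W/m².
Ratio Q̄_A / Q̄_B = 171.01 / 325.93 = 0.5247.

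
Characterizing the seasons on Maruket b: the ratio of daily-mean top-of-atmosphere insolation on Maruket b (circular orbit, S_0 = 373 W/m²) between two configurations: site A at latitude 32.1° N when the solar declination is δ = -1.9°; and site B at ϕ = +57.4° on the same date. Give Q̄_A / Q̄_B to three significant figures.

Q̄_A / Q̄_B ≈ 1.65

— Configuration A (ϕ=+32.1°):
cos h₀ = −tan(+32.1°) tan(-1.900°) = 0.0208, h₀ = 1.5500 rad.
Bracket: h₀ sin ϕ sin δ + cos ϕ cos δ sin h₀ = 1.5500×0.53140×-0.03316 + 0.84712×0.99945×0.99978 = -0.027313 + 0.846468 = 0.819155.
Q̄ = (S_0/π) × [bracket] = (373/π) × 0.819155 = 97.258 W/m².
— Configuration B (ϕ=+57.4°):
cos h₀ = −tan(+57.4°) tan(-1.900°) = 0.0519, h₀ = 1.5189 rad.
Bracket: h₀ sin ϕ sin δ + cos ϕ cos δ sin h₀ = 1.5189×0.84245×-0.03316 + 0.53877×0.99945×0.99865 = -0.042431 + 0.537747 = 0.495316.
Q̄ = (S_0/π) × [bracket] = (373/π) × 0.495316 = 58.809 W/m².
Ratio Q̄_A / Q̄_B = 97.258 / 58.809 = 1.654.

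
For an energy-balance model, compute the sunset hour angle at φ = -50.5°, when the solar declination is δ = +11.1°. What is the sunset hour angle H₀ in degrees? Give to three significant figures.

cos H₀ = −tan φ · tan δ = −tan(-50.5°) × tan(+11.100°) = 0.2380, so H₀ = 1.3305 rad = 76.23°.

H₀ = 76.2°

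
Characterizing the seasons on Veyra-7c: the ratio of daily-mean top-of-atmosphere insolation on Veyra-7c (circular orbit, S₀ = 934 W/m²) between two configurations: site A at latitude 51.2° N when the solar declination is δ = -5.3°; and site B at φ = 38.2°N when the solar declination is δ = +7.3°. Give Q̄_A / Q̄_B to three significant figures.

— Configuration A (φ=+51.2°):
cos H₀ = −tan(+51.2°) tan(-5.300°) = 0.1154, H₀ = 1.4552 rad.
Bracket: H₀ sin φ sin δ + cos φ cos δ sin H₀ = 1.4552×0.77934×-0.09237 + 0.62660×0.99572×0.99332 = -0.104756 + 0.619750 = 0.514994.
Q̄ = (S₀/π) × [bracket] = (934/π) × 0.514994 = 153.11 W/m².
— Configuration B (φ=+38.2°):
cos H₀ = −tan(+38.2°) tan(+7.300°) = -0.1008, H₀ = 1.6718 rad.
Bracket: H₀ sin φ sin δ + cos φ cos δ sin H₀ = 1.6718×0.61841×0.12706 + 0.78586×0.99189×0.99491 = 0.131362 + 0.775519 = 0.906881.
Q̄ = (S₀/π) × [bracket] = (934/π) × 0.906881 = 269.62 W/m².
Ratio Q̄_A / Q̄_B = 153.11 / 269.62 = 0.5679.

Q̄_A / Q̄_B ≈ 0.568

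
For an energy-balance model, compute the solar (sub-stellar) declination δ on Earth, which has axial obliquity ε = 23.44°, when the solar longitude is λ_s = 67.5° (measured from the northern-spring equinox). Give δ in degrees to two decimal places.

sin δ = sin ε · sin λ_s = sin 23.44° × sin 67.5° = 0.367509.
δ = arcsin(0.367509) = +21.56°.

δ = +21.56°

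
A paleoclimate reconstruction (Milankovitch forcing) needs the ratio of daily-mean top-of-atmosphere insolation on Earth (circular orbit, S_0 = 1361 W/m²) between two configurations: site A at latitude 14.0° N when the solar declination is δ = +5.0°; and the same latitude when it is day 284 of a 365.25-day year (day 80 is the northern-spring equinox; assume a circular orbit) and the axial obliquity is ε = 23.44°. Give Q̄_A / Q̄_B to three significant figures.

Q̄_A / Q̄_B ≈ 1.10

— Configuration A (ϕ=+14.0°):
cos h₀ = −tan(+14.0°) tan(+5.000°) = -0.0218, h₀ = 1.5926 rad.
Bracket: h₀ sin ϕ sin δ + cos ϕ cos δ sin h₀ = 1.5926×0.24192×0.08716 + 0.97030×0.99619×0.99976 = 0.033581 + 0.966371 = 0.999952.
Q̄ = (S_0/π) × [bracket] = (1361/π) × 0.999952 = 433.20 W/m².
— Configuration B (ϕ=+14.0°):
Solar longitude: L_s = 360° × (284 − 80)/365.25 = 201.068°.
sin δ = sin 23.44° × sin 201.068° = -0.14299, so δ = -8.221°.
cos h₀ = −tan(+14.0°) tan(-8.221°) = 0.0360, h₀ = 1.5348 rad.
Bracket: h₀ sin ϕ sin δ + cos ϕ cos δ sin h₀ = 1.5348×0.24192×-0.14299 + 0.97030×0.98972×0.99935 = -0.053092 + 0.959701 = 0.906609.
Q̄ = (S_0/π) × [bracket] = (1361/π) × 0.906609 = 392.76 W/m².
Ratio Q̄_A / Q̄_B = 433.20 / 392.76 = 1.103.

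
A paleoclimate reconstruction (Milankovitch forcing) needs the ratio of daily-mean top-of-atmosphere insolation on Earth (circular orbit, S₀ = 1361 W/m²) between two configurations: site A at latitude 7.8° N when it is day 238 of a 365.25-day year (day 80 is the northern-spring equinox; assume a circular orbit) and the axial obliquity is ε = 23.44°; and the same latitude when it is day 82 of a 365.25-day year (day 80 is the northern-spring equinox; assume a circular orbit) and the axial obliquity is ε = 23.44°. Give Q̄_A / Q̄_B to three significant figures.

Q̄_A / Q̄_B ≈ 1.02

— Configuration A (φ=+7.8°):
Solar longitude: λ_s = 360° × (238 − 80)/365.25 = 155.729°.
sin δ = sin 23.44° × sin 155.729° = 0.16351, so δ = +9.411°.
cos H₀ = −tan(+7.8°) tan(+9.411°) = -0.0227, H₀ = 1.5935 rad.
Bracket: H₀ sin φ sin δ + cos φ cos δ sin H₀ = 1.5935×0.13572×0.16351 + 0.99075×0.98654×0.99974 = 0.035362 + 0.977160 = 1.012522.
Q̄ = (S₀/π) × [bracket] = (1361/π) × 1.012522 = 438.64 W/m².
— Configuration B (φ=+7.8°):
Solar longitude: λ_s = 360° × (82 − 80)/365.25 = 1.971°.
sin δ = sin 23.44° × sin 1.971° = 0.01368, so δ = +0.784°.
cos H₀ = −tan(+7.8°) tan(+0.784°) = -0.0019, H₀ = 1.5727 rad.
Bracket: H₀ sin φ sin δ + cos φ cos δ sin H₀ = 1.5727×0.13572×0.01368 + 0.99075×0.99991×1.00000 = 0.002920 + 0.990661 = 0.993581.
Q̄ = (S₀/π) × [bracket] = (1361/π) × 0.993581 = 430.44 W/m².
Ratio Q̄_A / Q̄_B = 438.64 / 430.44 = 1.019.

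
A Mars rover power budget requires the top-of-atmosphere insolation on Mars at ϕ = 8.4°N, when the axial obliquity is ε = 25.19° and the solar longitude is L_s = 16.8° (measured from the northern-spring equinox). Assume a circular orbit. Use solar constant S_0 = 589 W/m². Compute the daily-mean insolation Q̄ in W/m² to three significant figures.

Solar declination: sin δ = sin ε · sin L_s = sin 25.19° × sin 16.8° = 0.12302, so δ = +7.066°.
cos h₀ = −tan(+8.4°) tan(+7.066°) = -0.0183, h₀ = 1.5891 rad.
Bracket: h₀ sin ϕ sin δ + cos ϕ cos δ sin h₀ = 1.5891×0.14608×0.12302 + 0.98927×0.99240×0.99983 = 0.028557 + 0.981585 = 1.010142.
Q̄ = (S_0/π) × [bracket] = (589/π) × 1.010142 = 189.4 W/m².

Q̄ ≈ 189 W/m²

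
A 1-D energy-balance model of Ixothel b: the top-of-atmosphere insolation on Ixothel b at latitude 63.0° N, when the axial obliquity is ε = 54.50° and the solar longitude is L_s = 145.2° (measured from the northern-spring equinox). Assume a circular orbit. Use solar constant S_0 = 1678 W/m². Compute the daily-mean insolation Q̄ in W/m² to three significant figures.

Solar declination: sin δ = sin ε · sin L_s = sin 54.50° × sin 145.2° = 0.46463, so δ = +27.686°.
cos h₀ = −tan(+63.0°) tan(+27.686°) = -1.0298 ≤ −1 ⇒ polar day, h₀ = π.
Bracket: h₀ sin ϕ sin δ + cos ϕ cos δ sin h₀ = 3.1416×0.89101×0.46463 + 0.45399×0.88551×0.00000 = 1.300591 + 0.000000 = 1.300591.
Q̄ = (S_0/π) × [bracket] = (1678/π) × 1.300591 = 694.7 W/m².

Q̄ ≈ 695 W/m²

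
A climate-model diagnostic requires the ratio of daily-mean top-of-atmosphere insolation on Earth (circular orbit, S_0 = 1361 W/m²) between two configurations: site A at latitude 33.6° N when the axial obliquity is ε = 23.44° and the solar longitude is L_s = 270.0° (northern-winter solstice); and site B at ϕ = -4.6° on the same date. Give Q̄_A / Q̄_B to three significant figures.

— Configuration A (ϕ=+33.6°):
Solar declination: sin δ = sin ε · sin L_s = sin 23.44° × sin 270.0° = -0.39779, so δ = -23.440°.
cos h₀ = −tan(+33.6°) tan(-23.440°) = 0.2881, h₀ = 1.2786 rad.
Bracket: h₀ sin ϕ sin δ + cos ϕ cos δ sin h₀ = 1.2786×0.55339×-0.39779 + 0.83292×0.91748×0.95761 = -0.281462 + 0.731794 = 0.450332.
Q̄ = (S_0/π) × [bracket] = (1361/π) × 0.450332 = 195.09 W/m².
— Configuration B (ϕ=-4.6°):
cos h₀ = −tan(-4.6°) tan(-23.440°) = -0.0349, h₀ = 1.6057 rad.
Bracket: h₀ sin ϕ sin δ + cos ϕ cos δ sin h₀ = 1.6057×-0.08020×-0.39779 + 0.99678×0.91748×0.99939 = 0.051226 + 0.913968 = 0.965194.
Q̄ = (S_0/π) × [bracket] = (1361/π) × 0.965194 = 418.14 W/m².
Ratio Q̄_A / Q̄_B = 195.09 / 418.14 = 0.4666.

Q̄_A / Q̄_B ≈ 0.467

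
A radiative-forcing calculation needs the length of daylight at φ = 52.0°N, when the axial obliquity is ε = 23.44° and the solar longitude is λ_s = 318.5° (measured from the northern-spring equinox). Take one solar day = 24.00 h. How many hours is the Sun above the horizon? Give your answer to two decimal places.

9.27 h

Solar declination: sin δ = sin ε · sin λ_s = sin 23.44° × sin 318.5° = -0.26358, so δ = -15.283°.
cos H₀ = −tan φ · tan δ = −tan(+52.0°) × tan(-15.283°) = 0.3497, so H₀ = 1.2135 rad = 69.53°.
Daylight = 2H₀/(2π) × 24.00 h = (1.2135/π) × 24.00 = 9.27 h.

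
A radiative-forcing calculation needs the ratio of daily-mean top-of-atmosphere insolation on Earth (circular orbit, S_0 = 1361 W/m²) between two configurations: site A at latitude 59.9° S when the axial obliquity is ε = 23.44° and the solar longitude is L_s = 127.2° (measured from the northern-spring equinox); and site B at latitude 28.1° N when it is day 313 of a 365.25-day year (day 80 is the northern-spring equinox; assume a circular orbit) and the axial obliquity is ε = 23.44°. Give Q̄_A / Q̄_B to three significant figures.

— Configuration A (ϕ=-59.9°):
Solar declination: sin δ = sin ε · sin L_s = sin 23.44° × sin 127.2° = 0.31685, so δ = +18.473°.
cos h₀ = −tan(-59.9°) tan(+18.473°) = 0.5763, h₀ = 0.9566 rad.
Bracket: h₀ sin ϕ sin δ + cos ϕ cos δ sin h₀ = 0.9566×-0.86515×0.31685 + 0.50151×0.94848×0.81725 = -0.262226 + 0.388743 = 0.126517.
Q̄ = (S_0/π) × [bracket] = (1361/π) × 0.126517 = 54.810 W/m².
— Configuration B (ϕ=+28.1°):
Solar longitude: L_s = 360° × (313 − 80)/365.25 = 229.651°.
sin δ = sin 23.44° × sin 229.651° = -0.30316, so δ = -17.648°.
cos h₀ = −tan(+28.1°) tan(-17.648°) = 0.1699, h₀ = 1.4001 rad.
Bracket: h₀ sin ϕ sin δ + cos ϕ cos δ sin h₀ = 1.4001×0.47101×-0.30316 + 0.88213×0.95294×0.98547 = -0.199922 + 0.828403 = 0.628481.
Q̄ = (S_0/π) × [bracket] = (1361/π) × 0.628481 = 272.27 W/m².
Ratio Q̄_A / Q̄_B = 54.810 / 272.27 = 0.2013.

Q̄_A / Q̄_B ≈ 0.201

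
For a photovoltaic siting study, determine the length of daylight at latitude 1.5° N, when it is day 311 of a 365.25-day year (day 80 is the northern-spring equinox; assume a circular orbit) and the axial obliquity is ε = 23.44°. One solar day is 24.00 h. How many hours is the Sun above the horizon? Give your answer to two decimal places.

11.94 h

Solar longitude: λ_s = 360° × (311 − 80)/365.25 = 227.680°.
sin δ = sin 23.44° × sin 227.680° = -0.29412, so δ = -17.105°.
cos H₀ = −tan φ · tan δ = −tan(+1.5°) × tan(-17.105°) = 0.0081, so H₀ = 1.5627 rad = 89.54°.
Daylight = 2H₀/(2π) × 24.00 h = (1.5627/π) × 24.00 = 11.94 h.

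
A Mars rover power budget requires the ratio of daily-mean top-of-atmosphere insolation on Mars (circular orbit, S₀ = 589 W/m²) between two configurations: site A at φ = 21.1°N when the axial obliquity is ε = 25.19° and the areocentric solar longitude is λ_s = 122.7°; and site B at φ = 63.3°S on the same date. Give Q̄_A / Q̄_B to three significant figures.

Q̄_A / Q̄_B ≈ 23.4

— Configuration A (φ=+21.1°):
sin δ = sin 25.19° × sin 122.7° = 0.35816, so δ = +20.988°.
cos H₀ = −tan(+21.1°) tan(+20.988°) = -0.1480, H₀ = 1.7194 rad.
Bracket: H₀ sin φ sin δ + cos φ cos δ sin H₀ = 1.7194×0.36000×0.35816 + 0.93295×0.93366×0.98898 = 0.221695 + 0.861459 = 1.083154.
Q̄ = (S₀/π) × [bracket] = (589/π) × 1.083154 = 203.07 W/m².
— Configuration B (φ=-63.3°):
cos H₀ = −tan(-63.3°) tan(+20.988°) = 0.7627, H₀ = 0.7033 rad.
Bracket: H₀ sin φ sin δ + cos φ cos δ sin H₀ = 0.7033×-0.89337×0.35816 + 0.44932×0.93366×0.64671 = -0.225034 + 0.271303 = 0.046269.
Q̄ = (S₀/π) × [bracket] = (589/π) × 0.046269 = 8.6747 W/m².
Ratio Q̄_A / Q̄_B = 203.07 / 8.6747 = 23.41.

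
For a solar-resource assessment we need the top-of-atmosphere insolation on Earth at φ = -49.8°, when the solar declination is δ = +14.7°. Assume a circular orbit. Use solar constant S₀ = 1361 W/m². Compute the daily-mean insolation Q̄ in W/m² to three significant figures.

cos H₀ = −tan(-49.8°) tan(+14.700°) = 0.3104, H₀ = 1.2551 rad.
Bracket: H₀ sin φ sin δ + cos φ cos δ sin H₀ = 1.2551×-0.76380×0.25376 + 0.64546×0.96727×0.95059 = -0.243266 + 0.593486 = 0.350220.
Q̄ = (S₀/π) × [bracket] = (1361/π) × 0.350220 = 151.7 W/m².

Q̄ ≈ 152 W/m²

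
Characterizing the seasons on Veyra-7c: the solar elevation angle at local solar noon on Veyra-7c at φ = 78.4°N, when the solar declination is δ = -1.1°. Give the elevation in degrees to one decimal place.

At local noon the hour angle is zero, so the zenith angle equals |φ − δ| = |+78.4° − (-1.100°)| = 79.500°.
Elevation = 90° − 79.500° = 10.5°.

10.5°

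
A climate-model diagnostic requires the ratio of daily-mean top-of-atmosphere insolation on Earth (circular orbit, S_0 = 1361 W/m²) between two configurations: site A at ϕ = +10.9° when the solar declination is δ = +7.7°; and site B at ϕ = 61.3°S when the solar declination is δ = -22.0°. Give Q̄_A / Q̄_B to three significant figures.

Q̄_A / Q̄_B ≈ 0.930

— Configuration A (ϕ=+10.9°):
cos h₀ = −tan(+10.9°) tan(+7.700°) = -0.0260, h₀ = 1.5968 rad.
Bracket: h₀ sin ϕ sin δ + cos ϕ cos δ sin h₀ = 1.5968×0.18910×0.13399 + 0.98196×0.99098×0.99966 = 0.040459 + 0.972772 = 1.013231.
Q̄ = (S_0/π) × [bracket] = (1361/π) × 1.013231 = 438.95 W/m².
— Configuration B (ϕ=-61.3°):
cos h₀ = −tan(-61.3°) tan(-22.000°) = -0.7380, h₀ = 2.4009 rad.
Bracket: h₀ sin ϕ sin δ + cos ϕ cos δ sin h₀ = 2.4009×-0.87715×-0.37461 + 0.48022×0.92718×0.67483 = 0.788910 + 0.300468 = 1.089378.
Q̄ = (S_0/π) × [bracket] = (1361/π) × 1.089378 = 471.94 W/m².
Ratio Q̄_A / Q̄_B = 438.95 / 471.94 = 0.9301.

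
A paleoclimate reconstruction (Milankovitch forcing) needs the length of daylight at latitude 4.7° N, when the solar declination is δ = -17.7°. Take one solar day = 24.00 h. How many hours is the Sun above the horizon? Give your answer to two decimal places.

11.80 h

cos H₀ = −tan φ · tan δ = −tan(+4.7°) × tan(-17.700°) = 0.0262, so H₀ = 1.5446 rad = 88.50°.
Daylight = 2H₀/(2π) × 24.00 h = (1.5446/π) × 24.00 = 11.80 h.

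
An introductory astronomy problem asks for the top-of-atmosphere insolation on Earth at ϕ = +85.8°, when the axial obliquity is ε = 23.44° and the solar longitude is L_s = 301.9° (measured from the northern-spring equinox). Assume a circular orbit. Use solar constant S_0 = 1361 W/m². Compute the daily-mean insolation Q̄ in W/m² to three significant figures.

Q̄ ≈ 0.00 W/m²

Solar declination: sin δ = sin ε · sin L_s = sin 23.44° × sin 301.9° = -0.33771, so δ = -19.737°.
cos h₀ = −tan(+85.8°) tan(-19.737°) = 4.8858 ≥ 1 ⇒ polar night, h₀ = 0 and Q̄ = 0.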